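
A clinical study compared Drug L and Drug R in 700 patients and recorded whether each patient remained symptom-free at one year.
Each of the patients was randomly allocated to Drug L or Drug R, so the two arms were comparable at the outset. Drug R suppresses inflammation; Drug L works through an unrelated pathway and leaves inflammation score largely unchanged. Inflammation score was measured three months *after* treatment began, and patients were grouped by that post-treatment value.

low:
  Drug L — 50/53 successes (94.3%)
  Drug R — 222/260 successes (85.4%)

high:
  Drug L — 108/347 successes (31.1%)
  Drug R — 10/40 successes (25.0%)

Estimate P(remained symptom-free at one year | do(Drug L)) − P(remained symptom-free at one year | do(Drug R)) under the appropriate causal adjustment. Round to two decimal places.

Stratifying would compare drugs among patients the drugs themselves sorted into inflammation score groups — a form of selection on an intermediate. The unconditioned pooled rates give the total causal effect.
The causal difference is the pooled difference: 0.395 − 0.773 = -0.378.

-0.38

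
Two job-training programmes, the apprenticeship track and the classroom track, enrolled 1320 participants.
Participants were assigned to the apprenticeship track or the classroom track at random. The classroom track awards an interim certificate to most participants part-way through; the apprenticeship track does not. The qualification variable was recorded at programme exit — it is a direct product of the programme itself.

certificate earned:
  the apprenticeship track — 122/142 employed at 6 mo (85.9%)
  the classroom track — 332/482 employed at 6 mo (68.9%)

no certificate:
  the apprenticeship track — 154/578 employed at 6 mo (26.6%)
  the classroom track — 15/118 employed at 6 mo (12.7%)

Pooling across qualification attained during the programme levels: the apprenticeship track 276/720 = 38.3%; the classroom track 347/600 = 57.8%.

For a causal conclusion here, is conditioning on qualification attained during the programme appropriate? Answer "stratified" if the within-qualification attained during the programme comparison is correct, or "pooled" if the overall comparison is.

the apprenticeship track is higher inside every qualification attained during the programme stratum but the classroom track is higher in aggregate. Whether to stratify depends on how qualification attained during the programme relates to the programme.
Qualification attained during the programme is downstream of the programme. One should not condition on a consequence of treatment, so the overall rates are the right comparison.
Pooled: the apprenticeship track 38.3% vs the classroom track 57.8%; the classroom track is higher overall.

pooled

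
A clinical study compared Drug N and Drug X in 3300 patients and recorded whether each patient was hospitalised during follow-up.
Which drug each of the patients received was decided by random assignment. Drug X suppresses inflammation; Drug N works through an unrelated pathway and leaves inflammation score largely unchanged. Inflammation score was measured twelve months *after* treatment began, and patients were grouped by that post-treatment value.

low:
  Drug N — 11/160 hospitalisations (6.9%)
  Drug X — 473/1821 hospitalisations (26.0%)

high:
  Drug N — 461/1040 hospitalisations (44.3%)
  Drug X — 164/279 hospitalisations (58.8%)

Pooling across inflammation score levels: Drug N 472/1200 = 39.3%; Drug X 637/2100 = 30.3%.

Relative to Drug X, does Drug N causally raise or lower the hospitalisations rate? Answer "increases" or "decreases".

The stratified and pooled comparisons disagree (Drug N wins within each inflammation score; Drug X wins overall), so the answer turns on the causal role of inflammation score.
The distribution of inflammation score is itself part of what the drug does — it is an intermediate outcome. Holding it fixed would remove that part of the effect; the total effect is the pooled difference.
Pooled: Drug N 39.3% vs Drug X 30.3%; Drug X is lower overall.

increases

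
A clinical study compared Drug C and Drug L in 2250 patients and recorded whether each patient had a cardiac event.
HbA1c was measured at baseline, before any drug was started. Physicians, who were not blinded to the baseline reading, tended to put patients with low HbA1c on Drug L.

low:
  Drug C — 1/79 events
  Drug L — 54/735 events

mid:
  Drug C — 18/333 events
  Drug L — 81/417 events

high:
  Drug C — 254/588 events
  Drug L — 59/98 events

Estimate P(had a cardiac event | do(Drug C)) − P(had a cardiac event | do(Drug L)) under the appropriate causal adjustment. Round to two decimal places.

-0.12

The HbA1c-specific comparison favours Drug C throughout, but the pooled figures favour Drug L. The question is whether to condition on HbA1c.
Since HbA1c is a pre-existing factor (not a product of the drug) and it affects the outcome on its own, it is a confounder. The stratified rates, not the pooled rate, identify the causal effect.
Adjusting over the population distribution of HbA1c: 0.362·(0.013−0.073) + 0.333·(0.054−0.194) + 0.305·(0.432−0.602) = -0.121.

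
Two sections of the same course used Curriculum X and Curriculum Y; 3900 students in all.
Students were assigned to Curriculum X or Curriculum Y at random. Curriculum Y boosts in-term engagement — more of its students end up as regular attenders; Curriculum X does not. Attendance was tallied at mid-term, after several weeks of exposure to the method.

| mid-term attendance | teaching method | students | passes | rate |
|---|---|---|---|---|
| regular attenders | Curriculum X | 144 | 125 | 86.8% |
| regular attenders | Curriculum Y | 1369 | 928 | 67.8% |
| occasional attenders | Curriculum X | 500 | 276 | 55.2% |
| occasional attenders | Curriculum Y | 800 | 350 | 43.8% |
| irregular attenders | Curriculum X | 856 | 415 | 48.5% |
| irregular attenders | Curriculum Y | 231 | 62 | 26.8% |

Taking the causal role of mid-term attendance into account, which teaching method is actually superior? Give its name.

Curriculum Y

Stratifying would compare teaching methods among students the teaching methods themselves sorted into mid-term attendance groups — a form of selection on an intermediate. The unconditioned pooled rates give the total causal effect.
Pooled: Curriculum X 54.4% vs Curriculum Y 55.8%; Curriculum Y is higher overall.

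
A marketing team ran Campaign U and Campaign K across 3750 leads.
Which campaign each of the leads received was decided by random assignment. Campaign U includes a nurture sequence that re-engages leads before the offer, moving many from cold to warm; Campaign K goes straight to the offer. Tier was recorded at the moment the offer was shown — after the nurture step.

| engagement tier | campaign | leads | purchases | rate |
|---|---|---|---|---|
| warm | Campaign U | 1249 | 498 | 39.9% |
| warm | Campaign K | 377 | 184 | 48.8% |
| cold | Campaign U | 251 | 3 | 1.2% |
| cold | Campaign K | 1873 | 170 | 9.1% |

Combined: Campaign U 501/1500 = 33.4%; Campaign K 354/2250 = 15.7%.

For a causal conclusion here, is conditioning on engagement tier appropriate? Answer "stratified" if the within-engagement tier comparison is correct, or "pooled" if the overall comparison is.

pooled

Engagement tier is recorded after the campaign and is itself shifted by it — it sits on the causal path from campaign to outcome. Conditioning on a mediator would strip out part of the effect we want; the pooled comparison gives the total causal effect.
Pooled: Campaign U 33.4% vs Campaign K 15.7%; Campaign U is higher overall.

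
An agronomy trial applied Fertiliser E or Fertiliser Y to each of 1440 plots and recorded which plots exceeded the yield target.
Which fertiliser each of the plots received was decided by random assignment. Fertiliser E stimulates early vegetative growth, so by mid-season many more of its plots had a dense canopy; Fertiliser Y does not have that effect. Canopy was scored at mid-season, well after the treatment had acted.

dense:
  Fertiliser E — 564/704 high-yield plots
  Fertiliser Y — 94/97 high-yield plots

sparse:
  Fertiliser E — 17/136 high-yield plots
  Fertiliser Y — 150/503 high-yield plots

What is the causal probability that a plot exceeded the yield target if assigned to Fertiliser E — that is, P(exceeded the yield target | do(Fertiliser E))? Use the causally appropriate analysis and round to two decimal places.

The stratified and pooled comparisons disagree (Fertiliser Y wins within each mid-season canopy; Fertiliser E wins overall), so the answer turns on the causal role of mid-season canopy.
Mid-season canopy is downstream of the fertiliser. One should not condition on a consequence of treatment, so the overall rates are the right comparison.
So P(outcome | do(Fertiliser E)) is just the pooled rate for Fertiliser E: 581/840 = 0.692.

0.69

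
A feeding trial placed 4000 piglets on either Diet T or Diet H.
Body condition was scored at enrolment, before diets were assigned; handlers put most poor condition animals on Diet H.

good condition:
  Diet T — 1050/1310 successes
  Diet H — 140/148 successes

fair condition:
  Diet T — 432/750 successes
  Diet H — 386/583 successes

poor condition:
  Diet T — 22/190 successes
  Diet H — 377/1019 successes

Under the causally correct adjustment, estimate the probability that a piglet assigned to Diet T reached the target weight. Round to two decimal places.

The starting body condition-specific comparison favours Diet H throughout, but the pooled figures favour Diet T. The question is whether to condition on starting body condition.
Here starting body condition is a common cause — it drives both which diet a case falls under and the outcome. The crude comparison mixes populations; the stratum-specific rates are the causally relevant ones.
Standardising Diet T to the population starting body condition mix: 0.364·1050/1310 + 0.333·432/750 + 0.302·22/190 = 0.519.

0.52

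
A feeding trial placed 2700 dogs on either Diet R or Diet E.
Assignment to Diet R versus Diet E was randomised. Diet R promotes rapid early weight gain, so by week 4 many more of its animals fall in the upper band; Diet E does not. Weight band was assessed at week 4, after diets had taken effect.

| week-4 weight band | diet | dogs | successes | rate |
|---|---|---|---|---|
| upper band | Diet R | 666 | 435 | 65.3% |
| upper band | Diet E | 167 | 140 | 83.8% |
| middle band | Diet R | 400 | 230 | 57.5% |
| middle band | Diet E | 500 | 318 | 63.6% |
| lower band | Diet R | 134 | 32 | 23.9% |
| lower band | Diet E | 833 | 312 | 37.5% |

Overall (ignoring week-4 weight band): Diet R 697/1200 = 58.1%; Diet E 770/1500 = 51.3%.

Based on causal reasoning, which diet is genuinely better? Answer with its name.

Diet R

Week-4 weight band is recorded after the diet and is itself shifted by it — it sits on the causal path from diet to outcome. Conditioning on a mediator would strip out part of the effect we want; the pooled comparison gives the total causal effect.
Pooled: Diet R 58.1% vs Diet E 51.3%; Diet R is higher overall.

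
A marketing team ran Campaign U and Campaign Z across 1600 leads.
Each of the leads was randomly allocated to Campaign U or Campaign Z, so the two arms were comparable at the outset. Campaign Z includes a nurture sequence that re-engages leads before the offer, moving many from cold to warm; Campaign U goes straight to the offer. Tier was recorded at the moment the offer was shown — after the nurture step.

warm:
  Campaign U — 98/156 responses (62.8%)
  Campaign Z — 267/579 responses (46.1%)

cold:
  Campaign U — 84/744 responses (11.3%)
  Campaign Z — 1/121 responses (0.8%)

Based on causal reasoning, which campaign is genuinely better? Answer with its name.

The engagement tier-specific comparison favours Campaign U throughout, but the pooled figures favour Campaign Z. The question is whether to condition on engagement tier.
Engagement tier is downstream of the campaign. One should not condition on a consequence of treatment, so the overall rates are the right comparison.
Pooled: Campaign U 20.2% vs Campaign Z 38.3%; Campaign Z is higher overall.

Campaign Z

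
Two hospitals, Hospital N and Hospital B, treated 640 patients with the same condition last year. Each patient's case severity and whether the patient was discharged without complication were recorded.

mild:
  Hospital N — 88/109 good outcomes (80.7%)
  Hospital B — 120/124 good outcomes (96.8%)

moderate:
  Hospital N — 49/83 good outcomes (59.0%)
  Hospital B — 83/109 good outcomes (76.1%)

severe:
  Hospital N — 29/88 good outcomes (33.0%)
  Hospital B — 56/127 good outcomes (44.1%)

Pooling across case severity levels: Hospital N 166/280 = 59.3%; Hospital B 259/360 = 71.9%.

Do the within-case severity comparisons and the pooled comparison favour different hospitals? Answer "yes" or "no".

no

Within each case severity level (mild 80.7% vs 96.8%; moderate 59.0% vs 76.1%; severe 33.0% vs 44.1%), Hospital B has the higher rate every time. Pooled: 59.3% vs 71.9% — Hospital B has the higher rate overall. They agree.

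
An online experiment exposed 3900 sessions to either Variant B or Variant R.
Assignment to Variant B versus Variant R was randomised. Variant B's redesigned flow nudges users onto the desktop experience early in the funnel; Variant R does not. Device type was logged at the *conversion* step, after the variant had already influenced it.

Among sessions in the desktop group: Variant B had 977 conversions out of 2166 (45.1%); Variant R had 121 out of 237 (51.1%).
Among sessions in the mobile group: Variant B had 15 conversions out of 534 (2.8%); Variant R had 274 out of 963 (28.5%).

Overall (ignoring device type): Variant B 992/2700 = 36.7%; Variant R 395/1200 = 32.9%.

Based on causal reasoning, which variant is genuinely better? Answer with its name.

Stratifying would compare variants among sessions the variants themselves sorted into device type groups — a form of selection on an intermediate. The unconditioned pooled rates give the total causal effect.
Pooled: Variant B 36.7% vs Variant R 32.9%; Variant B is higher overall.

Variant B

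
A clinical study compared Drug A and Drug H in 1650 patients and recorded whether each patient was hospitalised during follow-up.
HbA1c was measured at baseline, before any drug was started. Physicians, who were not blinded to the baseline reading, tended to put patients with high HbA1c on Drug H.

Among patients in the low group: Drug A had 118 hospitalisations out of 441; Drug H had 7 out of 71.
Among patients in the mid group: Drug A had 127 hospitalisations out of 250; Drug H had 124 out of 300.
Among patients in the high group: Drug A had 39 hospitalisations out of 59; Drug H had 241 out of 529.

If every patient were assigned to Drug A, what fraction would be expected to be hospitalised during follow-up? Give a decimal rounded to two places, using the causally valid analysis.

0.49

Within every HbA1c level Drug H has the lower rate, yet pooled Drug A does — Simpson's reversal.
Nothing the drug does changes HbA1c; the imbalance is an allocation artefact. With HbA1c also predicting the outcome, the pooled figure is confounded, and the within-stratum comparison is the causal one.
Standardising Drug A to the population HbA1c mix: 0.310·118/441 + 0.333·127/250 + 0.356·39/59 = 0.488.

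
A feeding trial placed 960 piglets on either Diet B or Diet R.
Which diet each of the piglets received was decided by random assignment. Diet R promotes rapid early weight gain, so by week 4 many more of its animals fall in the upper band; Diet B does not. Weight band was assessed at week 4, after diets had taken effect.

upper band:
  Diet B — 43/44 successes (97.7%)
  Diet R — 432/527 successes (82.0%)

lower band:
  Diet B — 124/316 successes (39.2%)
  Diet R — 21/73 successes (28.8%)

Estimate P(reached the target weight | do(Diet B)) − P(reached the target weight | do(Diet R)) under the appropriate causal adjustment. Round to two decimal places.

Stratifying would compare diets among piglets the diets themselves sorted into week-4 weight band groups — a form of selection on an intermediate. The unconditioned pooled rates give the total causal effect.
The causal difference is the pooled difference: 0.464 − 0.755 = -0.291.

-0.29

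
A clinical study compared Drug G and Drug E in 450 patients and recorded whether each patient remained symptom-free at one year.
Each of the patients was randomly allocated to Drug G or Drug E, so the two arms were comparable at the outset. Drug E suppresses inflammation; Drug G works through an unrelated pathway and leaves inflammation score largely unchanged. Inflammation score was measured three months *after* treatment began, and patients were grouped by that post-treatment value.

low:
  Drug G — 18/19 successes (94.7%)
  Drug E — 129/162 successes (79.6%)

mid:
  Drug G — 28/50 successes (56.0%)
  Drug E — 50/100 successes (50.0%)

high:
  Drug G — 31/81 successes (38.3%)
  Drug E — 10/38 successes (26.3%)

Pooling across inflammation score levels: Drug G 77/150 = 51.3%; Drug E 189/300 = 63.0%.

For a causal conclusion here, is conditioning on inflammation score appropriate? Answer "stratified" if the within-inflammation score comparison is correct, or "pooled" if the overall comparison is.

pooled

Stratifying would compare drugs among patients the drugs themselves sorted into inflammation score groups — a form of selection on an intermediate. The unconditioned pooled rates give the total causal effect.
Pooled: Drug G 51.3% vs Drug E 63.0%; Drug E is higher overall.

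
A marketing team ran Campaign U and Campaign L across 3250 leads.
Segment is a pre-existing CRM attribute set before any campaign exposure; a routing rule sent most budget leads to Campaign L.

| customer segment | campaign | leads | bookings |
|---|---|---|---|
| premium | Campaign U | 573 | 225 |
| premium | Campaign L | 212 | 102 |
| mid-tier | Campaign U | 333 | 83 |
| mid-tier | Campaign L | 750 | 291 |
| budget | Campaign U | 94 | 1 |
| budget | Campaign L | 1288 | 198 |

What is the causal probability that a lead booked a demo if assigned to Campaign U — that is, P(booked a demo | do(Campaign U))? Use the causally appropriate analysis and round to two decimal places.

Nothing the campaign does changes customer segment; the imbalance is an allocation artefact. With customer segment also predicting the outcome, the pooled figure is confounded, and the within-stratum comparison is the causal one.
Standardising Campaign U to the population customer segment mix: 0.242·225/573 + 0.333·83/333 + 0.425·1/94 = 0.182.

0.18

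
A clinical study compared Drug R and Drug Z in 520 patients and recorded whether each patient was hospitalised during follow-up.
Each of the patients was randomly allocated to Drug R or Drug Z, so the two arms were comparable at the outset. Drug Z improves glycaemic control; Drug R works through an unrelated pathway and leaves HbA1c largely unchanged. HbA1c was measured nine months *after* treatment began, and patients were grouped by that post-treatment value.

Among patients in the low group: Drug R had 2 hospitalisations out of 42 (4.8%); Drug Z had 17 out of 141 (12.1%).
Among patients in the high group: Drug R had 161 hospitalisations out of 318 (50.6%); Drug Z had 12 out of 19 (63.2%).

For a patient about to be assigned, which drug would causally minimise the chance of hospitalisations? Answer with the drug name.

Drug Z

The HbA1c-specific comparison favours Drug R throughout, but the pooled figures favour Drug Z. The question is whether to condition on HbA1c.
Stratifying would compare drugs among patients the drugs themselves sorted into HbA1c groups — a form of selection on an intermediate. The unconditioned pooled rates give the total causal effect.
Pooled: Drug R 45.3% vs Drug Z 18.1%; Drug Z is lower overall.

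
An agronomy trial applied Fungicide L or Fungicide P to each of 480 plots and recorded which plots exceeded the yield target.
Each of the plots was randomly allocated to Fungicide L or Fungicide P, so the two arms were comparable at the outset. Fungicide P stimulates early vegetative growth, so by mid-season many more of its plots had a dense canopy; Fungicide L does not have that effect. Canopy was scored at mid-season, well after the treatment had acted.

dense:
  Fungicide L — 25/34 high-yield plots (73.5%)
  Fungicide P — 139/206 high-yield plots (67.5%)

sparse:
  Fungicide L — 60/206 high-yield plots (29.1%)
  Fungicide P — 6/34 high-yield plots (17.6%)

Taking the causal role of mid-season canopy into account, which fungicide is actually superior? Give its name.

The stratified and pooled comparisons disagree (Fungicide L wins within each mid-season canopy; Fungicide P wins overall), so the answer turns on the causal role of mid-season canopy.
Mid-season canopy lies on the pathway fungicide → mid-season canopy → outcome, so adjusting for it blocks the indirect effect. For the total causal effect of fungicide, use the unadjusted pooled rates.
Pooled: Fungicide L 35.4% vs Fungicide P 60.4%; Fungicide P is higher overall.

Fungicide P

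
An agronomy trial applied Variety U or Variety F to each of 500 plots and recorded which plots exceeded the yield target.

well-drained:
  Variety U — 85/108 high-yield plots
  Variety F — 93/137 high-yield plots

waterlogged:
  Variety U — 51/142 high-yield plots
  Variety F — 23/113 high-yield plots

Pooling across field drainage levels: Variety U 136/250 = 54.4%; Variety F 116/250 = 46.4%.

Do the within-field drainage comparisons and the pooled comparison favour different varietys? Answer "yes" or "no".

no

Within each field drainage level (well-drained 78.7% vs 67.9%; waterlogged 35.9% vs 20.4%), Variety U has the higher rate every time. Pooled: 54.4% vs 46.4% — Variety U has the higher rate overall. They agree.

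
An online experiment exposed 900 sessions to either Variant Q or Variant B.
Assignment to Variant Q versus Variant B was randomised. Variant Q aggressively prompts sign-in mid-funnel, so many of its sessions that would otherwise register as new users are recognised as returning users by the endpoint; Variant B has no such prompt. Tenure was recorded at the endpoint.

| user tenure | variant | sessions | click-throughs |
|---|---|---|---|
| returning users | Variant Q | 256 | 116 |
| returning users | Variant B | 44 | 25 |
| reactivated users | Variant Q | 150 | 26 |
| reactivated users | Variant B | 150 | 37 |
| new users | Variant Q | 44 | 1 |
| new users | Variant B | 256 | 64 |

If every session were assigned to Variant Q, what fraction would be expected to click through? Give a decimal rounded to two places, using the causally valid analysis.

Because the variant influences user tenure, user tenure is a post-treatment mediator, not a confounder. Stratifying on it would bias the estimate; the causal effect is the crude pooled difference.
So P(outcome | do(Variant Q)) is just the pooled rate for Variant Q: 143/450 = 0.318.

0.32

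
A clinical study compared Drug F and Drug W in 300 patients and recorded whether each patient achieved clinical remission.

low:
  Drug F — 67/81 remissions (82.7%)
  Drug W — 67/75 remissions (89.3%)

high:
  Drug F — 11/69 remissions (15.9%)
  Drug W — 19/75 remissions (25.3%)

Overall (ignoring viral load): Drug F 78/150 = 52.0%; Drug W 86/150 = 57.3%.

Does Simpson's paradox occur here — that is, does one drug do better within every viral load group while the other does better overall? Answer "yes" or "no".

Within each viral load level (low 82.7% vs 89.3%; high 15.9% vs 25.3%), Drug W has the higher rate every time. Pooled: 52.0% vs 57.3% — Drug W has the higher rate overall. They agree.

no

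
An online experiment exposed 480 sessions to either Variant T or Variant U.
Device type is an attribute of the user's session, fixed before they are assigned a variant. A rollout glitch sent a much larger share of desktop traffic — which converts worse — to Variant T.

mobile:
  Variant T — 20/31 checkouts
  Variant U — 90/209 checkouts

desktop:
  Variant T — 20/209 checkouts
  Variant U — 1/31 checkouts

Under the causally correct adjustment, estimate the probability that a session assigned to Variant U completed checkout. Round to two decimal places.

Within every device type level Variant T has the higher rate, yet pooled Variant U does — Simpson's reversal.
Since device type is a pre-existing factor (not a product of the variant) and it affects the outcome on its own, it is a confounder. The stratified rates, not the pooled rate, identify the causal effect.
Standardising Variant U to the population device type mix: 0.500·90/209 + 0.500·1/31 = 0.231.

0.23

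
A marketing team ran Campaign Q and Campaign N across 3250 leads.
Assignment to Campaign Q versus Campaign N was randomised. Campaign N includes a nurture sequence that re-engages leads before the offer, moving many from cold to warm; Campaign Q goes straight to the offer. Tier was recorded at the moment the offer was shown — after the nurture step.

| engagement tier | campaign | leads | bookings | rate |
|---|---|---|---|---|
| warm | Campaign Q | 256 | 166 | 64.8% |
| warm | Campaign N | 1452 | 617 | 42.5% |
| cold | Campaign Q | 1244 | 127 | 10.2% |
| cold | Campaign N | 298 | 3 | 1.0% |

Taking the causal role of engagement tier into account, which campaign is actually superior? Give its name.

Campaign N

Engagement tier lies on the pathway campaign → engagement tier → outcome, so adjusting for it blocks the indirect effect. For the total causal effect of campaign, use the unadjusted pooled rates.
Pooled: Campaign Q 19.5% vs Campaign N 35.4%; Campaign N is higher overall.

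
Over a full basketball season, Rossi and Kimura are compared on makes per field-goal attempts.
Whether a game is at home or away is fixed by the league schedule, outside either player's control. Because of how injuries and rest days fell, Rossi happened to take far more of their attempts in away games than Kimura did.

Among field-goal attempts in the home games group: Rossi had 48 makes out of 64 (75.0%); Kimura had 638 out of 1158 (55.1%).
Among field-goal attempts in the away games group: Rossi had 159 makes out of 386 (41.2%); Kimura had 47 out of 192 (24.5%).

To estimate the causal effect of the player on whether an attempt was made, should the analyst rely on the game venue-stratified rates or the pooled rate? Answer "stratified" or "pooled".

Within every game venue level Rossi has the higher rate, yet pooled Kimura does — Simpson's reversal.
Here game venue is a common cause — it drives both which player a case falls under and the outcome. The crude comparison mixes populations; the stratum-specific rates are the causally relevant ones.
Within each level — home games: 75.0% vs 55.1%; away games: 41.2% vs 24.5% — Rossi is higher every time.

stratified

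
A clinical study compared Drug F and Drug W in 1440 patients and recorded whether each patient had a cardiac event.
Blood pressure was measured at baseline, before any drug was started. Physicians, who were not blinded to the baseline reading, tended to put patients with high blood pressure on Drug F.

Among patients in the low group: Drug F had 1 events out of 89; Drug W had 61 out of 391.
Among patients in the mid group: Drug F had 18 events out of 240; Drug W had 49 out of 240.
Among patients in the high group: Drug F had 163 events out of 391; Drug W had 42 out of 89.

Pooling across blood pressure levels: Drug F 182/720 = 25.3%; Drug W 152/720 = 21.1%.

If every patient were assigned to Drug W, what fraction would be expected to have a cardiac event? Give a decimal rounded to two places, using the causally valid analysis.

Since blood pressure is a pre-existing factor (not a product of the drug) and it affects the outcome on its own, it is a confounder. The stratified rates, not the pooled rate, identify the causal effect.
Standardising Drug W to the population blood pressure mix: 0.333·61/391 + 0.333·49/240 + 0.333·42/89 = 0.277.

0.28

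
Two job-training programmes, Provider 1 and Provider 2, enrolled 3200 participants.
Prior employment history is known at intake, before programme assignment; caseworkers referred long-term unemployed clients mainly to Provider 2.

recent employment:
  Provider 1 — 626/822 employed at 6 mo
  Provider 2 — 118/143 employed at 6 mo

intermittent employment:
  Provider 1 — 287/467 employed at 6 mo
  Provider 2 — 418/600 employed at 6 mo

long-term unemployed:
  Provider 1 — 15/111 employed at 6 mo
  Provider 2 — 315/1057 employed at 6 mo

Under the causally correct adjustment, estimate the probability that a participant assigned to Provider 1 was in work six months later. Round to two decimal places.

Provider 2 is higher inside every prior employment history stratum but Provider 1 is higher in aggregate. Whether to stratify depends on how prior employment history relates to the programme.
Prior employment history satisfies the back-door criterion: it is not a descendant of the programme, and it blocks the spurious path from programme to outcome. Adjusting for it (i.e., using the within-prior employment history rates) gives the causal effect.
Standardising Provider 1 to the population prior employment history mix: 0.302·626/822 + 0.333·287/467 + 0.365·15/111 = 0.484.

0.48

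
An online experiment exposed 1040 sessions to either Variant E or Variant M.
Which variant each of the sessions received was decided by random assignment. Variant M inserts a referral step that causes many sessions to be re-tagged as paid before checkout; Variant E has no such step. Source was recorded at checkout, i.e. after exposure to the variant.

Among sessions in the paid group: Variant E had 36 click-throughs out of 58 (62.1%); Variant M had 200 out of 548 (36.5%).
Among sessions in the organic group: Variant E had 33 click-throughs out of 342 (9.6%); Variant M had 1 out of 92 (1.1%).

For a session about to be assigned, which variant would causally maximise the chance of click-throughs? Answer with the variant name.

Within every traffic source level Variant E has the higher rate, yet pooled Variant M does — Simpson's reversal.
Traffic source is downstream of the variant. One should not condition on a consequence of treatment, so the overall rates are the right comparison.
Pooled: Variant E 17.2% vs Variant M 31.4%; Variant M is higher overall.

Variant M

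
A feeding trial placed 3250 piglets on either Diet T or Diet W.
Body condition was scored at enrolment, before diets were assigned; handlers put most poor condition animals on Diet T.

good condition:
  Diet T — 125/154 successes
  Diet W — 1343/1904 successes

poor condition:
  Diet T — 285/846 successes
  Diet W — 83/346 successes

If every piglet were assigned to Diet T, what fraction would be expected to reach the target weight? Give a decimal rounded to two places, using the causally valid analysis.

0.64

The starting body condition-specific comparison favours Diet T throughout, but the pooled figures favour Diet W. The question is whether to condition on starting body condition.
Nothing the diet does changes starting body condition; the imbalance is an allocation artefact. With starting body condition also predicting the outcome, the pooled figure is confounded, and the within-stratum comparison is the causal one.
Standardising Diet T to the population starting body condition mix: 0.633·125/154 + 0.367·285/846 = 0.638.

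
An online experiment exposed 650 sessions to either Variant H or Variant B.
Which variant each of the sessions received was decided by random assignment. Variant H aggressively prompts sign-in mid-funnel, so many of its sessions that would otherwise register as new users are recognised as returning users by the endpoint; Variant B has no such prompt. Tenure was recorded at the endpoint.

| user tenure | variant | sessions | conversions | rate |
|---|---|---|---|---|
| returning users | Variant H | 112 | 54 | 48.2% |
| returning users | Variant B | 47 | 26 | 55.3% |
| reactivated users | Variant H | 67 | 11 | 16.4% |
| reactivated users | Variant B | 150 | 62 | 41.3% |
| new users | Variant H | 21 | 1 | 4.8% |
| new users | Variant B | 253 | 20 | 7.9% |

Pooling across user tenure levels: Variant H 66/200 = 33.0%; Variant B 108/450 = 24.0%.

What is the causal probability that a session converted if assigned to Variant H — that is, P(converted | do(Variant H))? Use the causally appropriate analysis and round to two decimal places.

0.33

User tenure here is a post-treatment variable shaped by the variant; conditioning on it would introduce bias rather than remove it. The overall comparison is the causal one.
So P(outcome | do(Variant H)) is just the pooled rate for Variant H: 66/200 = 0.330.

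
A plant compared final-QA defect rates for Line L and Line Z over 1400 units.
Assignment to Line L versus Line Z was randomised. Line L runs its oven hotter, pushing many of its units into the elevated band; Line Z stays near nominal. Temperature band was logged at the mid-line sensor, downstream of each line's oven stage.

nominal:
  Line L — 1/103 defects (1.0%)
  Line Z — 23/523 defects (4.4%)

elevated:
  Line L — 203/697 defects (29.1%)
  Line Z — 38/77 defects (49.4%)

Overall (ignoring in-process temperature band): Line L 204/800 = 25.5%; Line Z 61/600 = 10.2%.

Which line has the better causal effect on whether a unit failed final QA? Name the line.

Line Z

The stratified and pooled comparisons disagree (Line L wins within each in-process temperature band; Line Z wins overall), so the answer turns on the causal role of in-process temperature band.
Stratifying would compare lines among units the lines themselves sorted into in-process temperature band groups — a form of selection on an intermediate. The unconditioned pooled rates give the total causal effect.
Pooled: Line L 25.5% vs Line Z 10.2%; Line Z is lower overall.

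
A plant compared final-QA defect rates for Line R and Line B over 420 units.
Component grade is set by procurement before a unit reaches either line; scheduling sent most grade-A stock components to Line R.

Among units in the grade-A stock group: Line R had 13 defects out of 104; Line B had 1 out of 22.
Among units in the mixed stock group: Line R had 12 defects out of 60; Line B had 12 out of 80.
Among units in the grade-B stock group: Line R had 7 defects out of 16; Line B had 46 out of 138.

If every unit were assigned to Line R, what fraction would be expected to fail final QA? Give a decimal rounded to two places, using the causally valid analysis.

Here component grade is a common cause — it drives both which line a case falls under and the outcome. The crude comparison mixes populations; the stratum-specific rates are the causally relevant ones.
Standardising Line R to the population component grade mix: 0.300·13/104 + 0.333·12/60 + 0.367·7/16 = 0.265.

0.26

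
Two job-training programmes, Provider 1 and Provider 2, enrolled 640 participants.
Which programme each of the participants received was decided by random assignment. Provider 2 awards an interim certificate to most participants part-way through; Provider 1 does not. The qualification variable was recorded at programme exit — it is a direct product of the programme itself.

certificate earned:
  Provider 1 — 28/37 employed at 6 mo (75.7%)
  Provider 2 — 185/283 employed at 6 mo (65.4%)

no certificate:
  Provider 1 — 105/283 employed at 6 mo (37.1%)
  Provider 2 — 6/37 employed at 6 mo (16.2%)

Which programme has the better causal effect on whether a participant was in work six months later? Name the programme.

The stratified and pooled comparisons disagree (Provider 1 wins within each qualification attained during the programme; Provider 2 wins overall), so the answer turns on the causal role of qualification attained during the programme.
Stratifying would compare programmes among participants the programmes themselves sorted into qualification attained during the programme groups — a form of selection on an intermediate. The unconditioned pooled rates give the total causal effect.
Pooled: Provider 1 41.6% vs Provider 2 59.7%; Provider 2 is higher overall.

Provider 2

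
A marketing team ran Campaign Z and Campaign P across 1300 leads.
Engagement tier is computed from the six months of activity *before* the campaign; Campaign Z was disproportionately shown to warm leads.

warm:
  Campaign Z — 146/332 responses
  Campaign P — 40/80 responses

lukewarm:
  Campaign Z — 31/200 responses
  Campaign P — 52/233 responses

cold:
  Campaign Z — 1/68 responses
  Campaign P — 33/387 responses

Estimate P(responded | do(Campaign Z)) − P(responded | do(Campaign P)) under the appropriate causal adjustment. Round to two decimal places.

The stratified and pooled comparisons disagree (Campaign P wins within each engagement tier; Campaign Z wins overall), so the answer turns on the causal role of engagement tier.
Engagement tier is set before the campaign has any effect — it is not caused by the campaign — and it independently drives the outcome. That makes it a confounder, so the causal comparison is within engagement tier levels.
Adjusting over the population distribution of engagement tier: 0.317·(0.440−0.500) + 0.333·(0.155−0.223) + 0.350·(0.015−0.085) = -0.066.

-0.07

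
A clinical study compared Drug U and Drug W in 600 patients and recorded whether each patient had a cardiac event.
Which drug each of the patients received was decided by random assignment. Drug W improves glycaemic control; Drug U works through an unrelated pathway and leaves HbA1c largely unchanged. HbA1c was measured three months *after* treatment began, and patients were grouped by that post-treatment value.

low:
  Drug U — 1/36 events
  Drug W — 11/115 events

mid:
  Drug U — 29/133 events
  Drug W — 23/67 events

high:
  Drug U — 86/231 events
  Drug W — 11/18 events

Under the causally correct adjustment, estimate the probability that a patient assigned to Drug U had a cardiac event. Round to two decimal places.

0.29

The HbA1c-specific comparison favours Drug U throughout, but the pooled figures favour Drug W. The question is whether to condition on HbA1c.
The distribution of HbA1c is itself part of what the drug does — it is an intermediate outcome. Holding it fixed would remove that part of the effect; the total effect is the pooled difference.
So P(outcome | do(Drug U)) is just the pooled rate for Drug U: 116/400 = 0.290.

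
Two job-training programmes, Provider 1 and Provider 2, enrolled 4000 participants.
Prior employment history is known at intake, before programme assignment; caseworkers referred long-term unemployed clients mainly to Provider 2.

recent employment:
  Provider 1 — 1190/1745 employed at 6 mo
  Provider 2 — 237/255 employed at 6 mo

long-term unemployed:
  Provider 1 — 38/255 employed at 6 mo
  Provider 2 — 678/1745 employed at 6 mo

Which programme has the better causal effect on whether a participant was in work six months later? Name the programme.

Provider 2

Here prior employment history is a common cause — it drives both which programme a case falls under and the outcome. The crude comparison mixes populations; the stratum-specific rates are the causally relevant ones.
Within each level — recent employment: 68.2% vs 92.9%; long-term unemployed: 14.9% vs 38.9% — Provider 2 is higher every time.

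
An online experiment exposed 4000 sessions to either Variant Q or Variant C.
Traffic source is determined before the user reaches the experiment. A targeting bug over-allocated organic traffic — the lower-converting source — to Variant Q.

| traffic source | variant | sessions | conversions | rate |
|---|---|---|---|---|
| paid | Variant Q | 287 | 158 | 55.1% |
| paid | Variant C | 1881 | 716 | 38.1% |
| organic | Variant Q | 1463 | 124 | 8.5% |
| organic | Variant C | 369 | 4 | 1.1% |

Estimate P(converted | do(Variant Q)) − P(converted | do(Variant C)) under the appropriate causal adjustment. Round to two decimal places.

+0.13

Traffic source is set before the variant has any effect — it is not caused by the variant — and it independently drives the outcome. That makes it a confounder, so the causal comparison is within traffic source levels.
Adjusting over the population distribution of traffic source: 0.542·(0.551−0.381) + 0.458·(0.085−0.011) = +0.126.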